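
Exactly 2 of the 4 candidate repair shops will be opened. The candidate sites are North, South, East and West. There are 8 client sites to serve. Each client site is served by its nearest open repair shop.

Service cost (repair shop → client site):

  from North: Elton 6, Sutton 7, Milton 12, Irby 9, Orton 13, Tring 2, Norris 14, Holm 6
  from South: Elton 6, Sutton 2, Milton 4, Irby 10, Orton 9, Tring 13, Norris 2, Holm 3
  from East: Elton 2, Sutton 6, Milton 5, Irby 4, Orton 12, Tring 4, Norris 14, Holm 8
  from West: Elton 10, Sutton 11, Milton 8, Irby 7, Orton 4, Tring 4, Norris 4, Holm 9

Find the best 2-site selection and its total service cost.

Choose South and East; total service cost 30.

With exactly 2 open, each client site uses its cheapest among the chosen.
{South, East}: Elton→East 2, Sutton→South 2, Milton→South 4, Irby→East 4, Orton→South 9, Tring→East 4, Norris→South 2, Holm→South 3. Service cost 30.
{South, West}: service cost 32
{North, South}: service cost 37
Among all 6 size-2 choices, {South, East} is lowest.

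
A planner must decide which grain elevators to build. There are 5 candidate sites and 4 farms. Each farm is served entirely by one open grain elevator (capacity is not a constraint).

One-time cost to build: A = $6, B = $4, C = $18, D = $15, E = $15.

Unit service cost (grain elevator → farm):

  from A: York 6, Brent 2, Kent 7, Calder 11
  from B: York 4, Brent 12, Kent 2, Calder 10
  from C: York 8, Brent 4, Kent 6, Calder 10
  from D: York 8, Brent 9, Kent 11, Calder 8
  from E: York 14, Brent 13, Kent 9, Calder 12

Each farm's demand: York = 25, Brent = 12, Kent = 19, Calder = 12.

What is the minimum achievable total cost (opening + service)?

Minimum total cost: 283

For any fixed open set, each farm goes to its cheapest open site; total = fixed + service.
{A, B, D}: York→B 4·25=100, Brent→A 2·12=24, Kent→B 2·19=38, Calder→D 8·12=96. Service 258; fixed 25; total 283.
{A, B}: York→B 4·25=100, Brent→A 2·12=24, Kent→B 2·19=38, Calder→B 10·12=120. Service 282; fixed 10; total 292.
{A, B, D, E}: York→B 4·25=100, Brent→A 2·12=24, Kent→B 2·19=38, Calder→D 8·12=96. Service 258; fixed 40; total 298.
{A, B, C, D, E}: service 258 + fixed 58 = 316
No other subset beats 283.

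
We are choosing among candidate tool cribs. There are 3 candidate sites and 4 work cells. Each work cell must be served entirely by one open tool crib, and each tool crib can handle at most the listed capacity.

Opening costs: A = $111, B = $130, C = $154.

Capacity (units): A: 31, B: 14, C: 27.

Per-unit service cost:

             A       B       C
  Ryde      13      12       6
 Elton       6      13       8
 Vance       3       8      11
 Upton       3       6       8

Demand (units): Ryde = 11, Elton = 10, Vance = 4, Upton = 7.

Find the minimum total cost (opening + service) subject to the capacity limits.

Minimum total cost: 424

Open {A, C}: Ryde→C 6·11=66, Elton→A 6·10=60, Vance→A 3·4=12, Upton→A 3·7=21.
Loads: A carries 21/31, C carries 11/27. Service 159; fixed 265; total 424.
Next best feasible plan costs 444.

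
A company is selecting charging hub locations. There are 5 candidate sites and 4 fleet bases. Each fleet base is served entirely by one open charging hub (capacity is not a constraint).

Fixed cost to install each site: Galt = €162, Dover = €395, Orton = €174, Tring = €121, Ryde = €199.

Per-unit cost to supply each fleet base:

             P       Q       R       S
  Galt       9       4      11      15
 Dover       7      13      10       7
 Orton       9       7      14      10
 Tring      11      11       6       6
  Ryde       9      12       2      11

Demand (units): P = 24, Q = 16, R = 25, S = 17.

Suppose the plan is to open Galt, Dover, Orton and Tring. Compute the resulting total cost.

Total cost: 1336

Each fleet base is assigned to its cheapest site among the open ones.
{Galt, Dover, Orton, Tring}: P→Dover 7·24=168, Q→Galt 4·16=64, R→Tring 6·25=150, S→Tring 6·17=102. Service 484; fixed 852; total 1336.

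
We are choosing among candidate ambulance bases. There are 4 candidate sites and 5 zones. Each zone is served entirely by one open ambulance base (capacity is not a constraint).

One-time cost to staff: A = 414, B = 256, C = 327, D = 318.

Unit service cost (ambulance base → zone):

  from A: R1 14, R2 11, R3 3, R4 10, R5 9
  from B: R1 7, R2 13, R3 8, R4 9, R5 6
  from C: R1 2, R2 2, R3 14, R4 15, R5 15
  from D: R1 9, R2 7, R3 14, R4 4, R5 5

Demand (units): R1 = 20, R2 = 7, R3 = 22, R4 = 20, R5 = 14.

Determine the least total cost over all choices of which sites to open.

Minimum total cost: 927

For any fixed open set, each zone goes to its cheapest open site; total = fixed + service.
{B}: R1→B 7·20=140, R2→B 13·7=91, R3→B 8·22=176, R4→B 9·20=180, R5→B 6·14=84. Service 671; fixed 256; total 927.
{D}: R1→D 9·20=180, R2→D 7·7=49, R3→D 14·22=308, R4→D 4·20=80, R5→D 5·14=70. Service 687; fixed 318; total 1005.
{B, C}: service 494 + fixed 583 = 1077
{A, B, C, D}: service 270 + fixed 1315 = 1585
(All 15 nonempty subsets were checked; B only is lowest.)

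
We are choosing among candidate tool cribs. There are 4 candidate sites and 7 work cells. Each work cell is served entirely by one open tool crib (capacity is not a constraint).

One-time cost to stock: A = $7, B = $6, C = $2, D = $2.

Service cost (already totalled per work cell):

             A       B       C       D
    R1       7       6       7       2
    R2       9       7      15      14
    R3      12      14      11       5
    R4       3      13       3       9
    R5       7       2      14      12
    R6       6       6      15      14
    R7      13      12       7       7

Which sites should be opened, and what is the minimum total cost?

For any fixed open set, each work cell goes to its cheapest open site; total = fixed + service.
{B, C, D}: R1→D 2, R2→B 7, R3→D 5, R4→C 3, R5→B 2, R6→B 6, R7→C 7. Service 32; fixed 10; total 42.
{B, D}: R1→D 2, R2→B 7, R3→D 5, R4→D 9, R5→B 2, R6→B 6, R7→D 7. Service 38; fixed 8; total 46.
{A, B, D}: service 32 + fixed 15 = 47
{A, B, C, D}: R1→D 2, R2→B 7, R3→D 5, R4→A 3, R5→B 2, R6→A 6, R7→C 7. Service 32; fixed 17; total 49.
No other subset beats 42.

Open B, C and D; minimum total cost 42.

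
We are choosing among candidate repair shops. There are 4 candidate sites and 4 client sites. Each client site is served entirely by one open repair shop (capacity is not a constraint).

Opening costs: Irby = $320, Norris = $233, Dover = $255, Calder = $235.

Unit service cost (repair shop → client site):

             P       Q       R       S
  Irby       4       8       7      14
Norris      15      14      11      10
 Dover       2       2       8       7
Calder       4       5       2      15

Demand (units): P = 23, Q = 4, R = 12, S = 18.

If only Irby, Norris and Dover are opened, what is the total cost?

Each client site is assigned to its cheapest site among the open ones.
{Irby, Norris, Dover}: P→Dover 2·23=46, Q→Dover 2·4=8, R→Irby 7·12=84, S→Dover 7·18=126. Service 264; fixed 808; total 1072.

Total cost: 1072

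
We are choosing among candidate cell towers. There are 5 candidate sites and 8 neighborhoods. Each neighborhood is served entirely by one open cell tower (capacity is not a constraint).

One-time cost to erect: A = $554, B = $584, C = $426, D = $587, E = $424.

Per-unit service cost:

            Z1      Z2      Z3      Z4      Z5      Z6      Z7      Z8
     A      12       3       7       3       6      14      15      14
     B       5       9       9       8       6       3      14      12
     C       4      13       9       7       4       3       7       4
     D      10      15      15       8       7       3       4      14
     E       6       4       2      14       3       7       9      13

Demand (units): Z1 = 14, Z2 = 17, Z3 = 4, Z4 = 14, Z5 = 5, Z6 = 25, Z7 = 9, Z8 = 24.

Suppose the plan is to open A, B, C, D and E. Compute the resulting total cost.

Total cost: 2954

Each neighborhood is assigned to its cheapest site among the open ones.
{A, B, C, D, E}: Z1→C 4·14=56, Z2→A 3·17=51, Z3→E 2·4=8, Z4→A 3·14=42, Z5→E 3·5=15, Z6→B 3·25=75, Z7→D 4·9=36, Z8→C 4·24=96. Service 379; fixed 2575; total 2954.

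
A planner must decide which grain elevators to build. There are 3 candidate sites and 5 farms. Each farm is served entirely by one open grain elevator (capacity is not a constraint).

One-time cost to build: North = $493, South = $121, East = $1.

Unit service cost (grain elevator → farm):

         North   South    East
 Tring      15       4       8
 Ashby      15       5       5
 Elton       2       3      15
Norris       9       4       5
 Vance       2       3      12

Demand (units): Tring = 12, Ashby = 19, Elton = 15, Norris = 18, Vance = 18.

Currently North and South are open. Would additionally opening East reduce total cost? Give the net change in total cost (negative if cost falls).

Current service cost with {North, South}: 281.
Adding East: each farm re-picks its cheapest; new service cost 281, saving 0.
Extra fixed cost: 1. Net change = 1 − 0 = 1.
(Totals: 895 → 896.)

No — net change +1 (cost rises by 1).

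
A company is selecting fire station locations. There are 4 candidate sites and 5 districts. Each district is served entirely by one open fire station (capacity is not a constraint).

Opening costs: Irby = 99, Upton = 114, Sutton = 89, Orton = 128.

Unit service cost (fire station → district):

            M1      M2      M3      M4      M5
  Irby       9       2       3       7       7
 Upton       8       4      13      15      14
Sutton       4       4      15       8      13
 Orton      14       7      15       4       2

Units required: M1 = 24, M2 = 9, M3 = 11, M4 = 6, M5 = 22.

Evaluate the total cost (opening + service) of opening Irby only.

Total cost: 562

Each district is assigned to its cheapest site among the open ones.
{Irby}: M1→Irby 9·24=216, M2→Irby 2·9=18, M3→Irby 3·11=33, M4→Irby 7·6=42, M5→Irby 7·22=154. Service 463; fixed 99; total 562.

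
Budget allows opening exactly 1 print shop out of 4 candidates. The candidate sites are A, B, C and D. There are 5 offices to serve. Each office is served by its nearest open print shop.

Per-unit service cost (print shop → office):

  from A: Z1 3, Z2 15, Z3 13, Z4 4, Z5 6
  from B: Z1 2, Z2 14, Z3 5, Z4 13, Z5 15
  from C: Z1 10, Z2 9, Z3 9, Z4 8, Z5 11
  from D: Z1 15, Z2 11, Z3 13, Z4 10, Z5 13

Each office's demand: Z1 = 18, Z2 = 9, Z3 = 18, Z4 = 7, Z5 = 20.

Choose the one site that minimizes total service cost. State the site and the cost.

Choose A only; total service cost 571.

With exactly 1 open, each office uses its cheapest among the chosen.
{A}: Z1→A 3·18=54, Z2→A 15·9=135, Z3→A 13·18=234, Z4→A 4·7=28, Z5→A 6·20=120. Service cost 571.
{B}: service cost 643
{C}: service cost 699
Among all 4 size-1 choices, {A} is lowest.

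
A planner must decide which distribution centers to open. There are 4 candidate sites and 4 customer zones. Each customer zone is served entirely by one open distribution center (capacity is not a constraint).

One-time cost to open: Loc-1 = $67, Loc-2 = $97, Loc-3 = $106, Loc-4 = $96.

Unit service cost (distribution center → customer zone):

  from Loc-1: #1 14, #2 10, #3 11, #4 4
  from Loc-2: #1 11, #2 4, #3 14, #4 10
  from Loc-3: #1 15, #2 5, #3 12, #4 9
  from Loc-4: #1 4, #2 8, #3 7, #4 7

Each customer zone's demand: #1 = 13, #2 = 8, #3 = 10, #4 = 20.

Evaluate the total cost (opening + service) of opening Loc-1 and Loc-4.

Total cost: 429

Each customer zone is assigned to its cheapest site among the open ones.
{Loc-1, Loc-4}: #1→Loc-4 4·13=52, #2→Loc-4 8·8=64, #3→Loc-4 7·10=70, #4→Loc-1 4·20=80. Service 266; fixed 163; total 429.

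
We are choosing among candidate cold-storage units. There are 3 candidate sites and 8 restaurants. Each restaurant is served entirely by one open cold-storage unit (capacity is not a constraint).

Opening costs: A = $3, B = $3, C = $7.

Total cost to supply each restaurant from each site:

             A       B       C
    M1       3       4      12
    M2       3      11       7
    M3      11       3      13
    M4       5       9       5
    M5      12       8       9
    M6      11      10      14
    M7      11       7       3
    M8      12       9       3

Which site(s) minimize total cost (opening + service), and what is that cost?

For any fixed open set, each restaurant goes to its cheapest open site; total = fixed + service.
{A, B, C}: M1→A 3, M2→A 3, M3→B 3, M4→A 5, M5→B 8, M6→B 10, M7→C 3, M8→C 3. Service 38; fixed 13; total 51.
{B, C}: service 43 + fixed 10 = 53
{A, B}: M1→A 3, M2→A 3, M3→B 3, M4→A 5, M5→B 8, M6→B 10, M7→B 7, M8→B 9. Service 48; fixed 6; total 54.
{A}: service 68 + fixed 3 = 71
No other subset beats 51.

Open A, B and C; minimum total cost 51.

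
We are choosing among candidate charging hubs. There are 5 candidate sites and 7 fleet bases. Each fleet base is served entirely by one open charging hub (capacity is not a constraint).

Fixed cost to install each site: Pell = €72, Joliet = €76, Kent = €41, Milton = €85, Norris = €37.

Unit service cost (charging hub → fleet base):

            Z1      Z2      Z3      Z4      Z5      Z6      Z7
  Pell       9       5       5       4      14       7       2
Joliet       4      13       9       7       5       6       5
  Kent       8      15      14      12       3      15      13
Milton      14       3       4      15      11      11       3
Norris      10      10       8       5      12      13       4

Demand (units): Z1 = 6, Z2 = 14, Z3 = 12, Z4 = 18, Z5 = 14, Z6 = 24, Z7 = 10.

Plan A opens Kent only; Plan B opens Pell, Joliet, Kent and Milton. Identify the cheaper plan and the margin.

Plan A: {Kent}: Z1→Kent 8·6=48, Z2→Kent 15·14=210, Z3→Kent 14·12=168, Z4→Kent 12·18=216, Z5→Kent 3·14=42, Z6→Kent 15·24=360, Z7→Kent 13·10=130. Service 1174; fixed 41; total 1215.
Plan B: {Pell, Joliet, Kent, Milton}: Z1→Joliet 4·6=24, Z2→Milton 3·14=42, Z3→Milton 4·12=48, Z4→Pell 4·18=72, Z5→Kent 3·14=42, Z6→Joliet 6·24=144, Z7→Pell 2·10=20. Service 392; fixed 274; total 666.
Difference: |1215 − 666| = 549.

Plan B is cheaper by 549.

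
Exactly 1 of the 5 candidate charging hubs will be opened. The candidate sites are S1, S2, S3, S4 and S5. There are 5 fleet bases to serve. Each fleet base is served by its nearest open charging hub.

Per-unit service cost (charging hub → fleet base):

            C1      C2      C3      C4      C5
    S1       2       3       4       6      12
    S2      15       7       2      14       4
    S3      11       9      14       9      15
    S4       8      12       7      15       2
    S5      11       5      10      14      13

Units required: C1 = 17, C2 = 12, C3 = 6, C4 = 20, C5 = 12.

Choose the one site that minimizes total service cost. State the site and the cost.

Choose S1 only; total service cost 358.

With exactly 1 open, each fleet base uses its cheapest among the chosen.
{S1}: C1→S1 2·17=34, C2→S1 3·12=36, C3→S1 4·6=24, C4→S1 6·20=120, C5→S1 12·12=144. Service cost 358.
{S4}: service cost 646
{S2}: service cost 679
Among all 5 size-1 choices, {S1} is lowest.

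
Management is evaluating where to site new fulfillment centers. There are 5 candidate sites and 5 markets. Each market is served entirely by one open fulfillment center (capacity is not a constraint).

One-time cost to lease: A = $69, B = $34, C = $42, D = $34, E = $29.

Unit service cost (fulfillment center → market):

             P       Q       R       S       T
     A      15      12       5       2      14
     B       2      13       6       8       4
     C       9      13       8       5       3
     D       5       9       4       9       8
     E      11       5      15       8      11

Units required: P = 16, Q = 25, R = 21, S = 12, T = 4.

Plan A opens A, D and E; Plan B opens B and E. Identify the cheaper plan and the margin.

Plan B is cheaper by 19.

Plan A: {A, D, E}: P→D 5·16=80, Q→E 5·25=125, R→D 4·21=84, S→A 2·12=24, T→D 8·4=32. Service 345; fixed 132; total 477.
Plan B: {B, E}: P→B 2·16=32, Q→E 5·25=125, R→B 6·21=126, S→B 8·12=96, T→B 4·4=16. Service 395; fixed 63; total 458.
Difference: |477 − 458| = 19.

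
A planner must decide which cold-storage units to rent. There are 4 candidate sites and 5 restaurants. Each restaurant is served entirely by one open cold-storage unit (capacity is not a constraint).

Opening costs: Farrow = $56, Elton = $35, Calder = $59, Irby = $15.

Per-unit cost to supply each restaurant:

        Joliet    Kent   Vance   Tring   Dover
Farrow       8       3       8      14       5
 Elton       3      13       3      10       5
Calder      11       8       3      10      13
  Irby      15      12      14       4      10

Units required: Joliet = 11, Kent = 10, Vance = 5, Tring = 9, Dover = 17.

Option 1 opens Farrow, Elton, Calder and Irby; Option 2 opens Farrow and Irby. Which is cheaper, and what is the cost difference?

Option 1: {Farrow, Elton, Calder, Irby}: Joliet→Elton 3·11=33, Kent→Farrow 3·10=30, Vance→Elton 3·5=15, Tring→Irby 4·9=36, Dover→Farrow 5·17=85. Service 199; fixed 165; total 364.
Option 2: {Farrow, Irby}: Joliet→Farrow 8·11=88, Kent→Farrow 3·10=30, Vance→Farrow 8·5=40, Tring→Irby 4·9=36, Dover→Farrow 5·17=85. Service 279; fixed 71; total 350.
Difference: |364 − 350| = 14.

Option 2 is cheaper by 14.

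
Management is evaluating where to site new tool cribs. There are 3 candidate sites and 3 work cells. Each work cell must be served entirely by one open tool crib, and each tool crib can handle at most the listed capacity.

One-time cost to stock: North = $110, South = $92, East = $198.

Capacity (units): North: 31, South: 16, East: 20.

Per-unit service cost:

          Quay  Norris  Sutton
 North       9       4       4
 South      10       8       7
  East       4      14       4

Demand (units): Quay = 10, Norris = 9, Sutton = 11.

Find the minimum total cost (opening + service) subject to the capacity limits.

Minimum total cost: 280

Open {North}: Quay→North 9·10=90, Norris→North 4·9=36, Sutton→North 4·11=44.
Loads: North carries 30/31. Service 170; fixed 110; total 280.
Next best feasible plan costs 372.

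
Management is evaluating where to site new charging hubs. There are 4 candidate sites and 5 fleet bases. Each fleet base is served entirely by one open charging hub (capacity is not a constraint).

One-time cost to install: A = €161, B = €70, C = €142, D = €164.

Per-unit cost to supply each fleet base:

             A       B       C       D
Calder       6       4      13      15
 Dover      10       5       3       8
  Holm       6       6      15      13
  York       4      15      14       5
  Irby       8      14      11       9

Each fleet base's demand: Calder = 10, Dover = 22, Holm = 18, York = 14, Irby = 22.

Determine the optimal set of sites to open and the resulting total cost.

For any fixed open set, each fleet base goes to its cheapest open site; total = fixed + service.
{A, B}: Calder→B 4·10=40, Dover→B 5·22=110, Holm→A 6·18=108, York→A 4·14=56, Irby→A 8·22=176. Service 490; fixed 231; total 721.
{B, D}: service 526 + fixed 234 = 760
{A, C}: service 466 + fixed 303 = 769
{A, B, C, D}: Calder→B 4·10=40, Dover→C 3·22=66, Holm→A 6·18=108, York→A 4·14=56, Irby→A 8·22=176. Service 446; fixed 537; total 983.
No other subset beats 721.

Open A and B; minimum total cost 721.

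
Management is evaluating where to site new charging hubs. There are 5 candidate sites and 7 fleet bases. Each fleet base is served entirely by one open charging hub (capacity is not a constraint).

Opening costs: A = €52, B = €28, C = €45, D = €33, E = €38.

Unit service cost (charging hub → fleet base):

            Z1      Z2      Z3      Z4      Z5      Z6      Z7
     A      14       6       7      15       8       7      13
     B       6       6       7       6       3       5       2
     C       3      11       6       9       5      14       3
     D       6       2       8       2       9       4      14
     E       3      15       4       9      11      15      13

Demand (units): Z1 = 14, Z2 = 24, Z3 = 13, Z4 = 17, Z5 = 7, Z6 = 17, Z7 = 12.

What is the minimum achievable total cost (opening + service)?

Minimum total cost: 388

For any fixed open set, each fleet base goes to its cheapest open site; total = fixed + service.
{B, D, E}: Z1→E 3·14=42, Z2→D 2·24=48, Z3→E 4·13=52, Z4→D 2·17=34, Z5→B 3·7=21, Z6→D 4·17=68, Z7→B 2·12=24. Service 289; fixed 99; total 388.
{C, D}: Z1→C 3·14=42, Z2→D 2·24=48, Z3→C 6·13=78, Z4→D 2·17=34, Z5→C 5·7=35, Z6→D 4·17=68, Z7→C 3·12=36. Service 341; fixed 78; total 419.
{B, C, D}: service 315 + fixed 106 = 421
{A, B, C, D, E}: service 289 + fixed 196 = 485
No other subset beats 388.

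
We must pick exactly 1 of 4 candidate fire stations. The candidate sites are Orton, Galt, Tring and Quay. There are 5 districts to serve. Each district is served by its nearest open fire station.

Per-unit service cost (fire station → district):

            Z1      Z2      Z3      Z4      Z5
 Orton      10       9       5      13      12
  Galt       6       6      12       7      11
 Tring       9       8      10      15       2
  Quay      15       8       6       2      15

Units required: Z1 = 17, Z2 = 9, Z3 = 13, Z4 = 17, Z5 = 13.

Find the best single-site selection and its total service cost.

Choose Galt only; total service cost 574.

With exactly 1 open, each district uses its cheapest among the chosen.
{Galt}: Z1→Galt 6·17=102, Z2→Galt 6·9=54, Z3→Galt 12·13=156, Z4→Galt 7·17=119, Z5→Galt 11·13=143. Service cost 574.
{Quay}: service cost 634
{Tring}: service cost 636
Among all 4 size-1 choices, {Galt} is lowest.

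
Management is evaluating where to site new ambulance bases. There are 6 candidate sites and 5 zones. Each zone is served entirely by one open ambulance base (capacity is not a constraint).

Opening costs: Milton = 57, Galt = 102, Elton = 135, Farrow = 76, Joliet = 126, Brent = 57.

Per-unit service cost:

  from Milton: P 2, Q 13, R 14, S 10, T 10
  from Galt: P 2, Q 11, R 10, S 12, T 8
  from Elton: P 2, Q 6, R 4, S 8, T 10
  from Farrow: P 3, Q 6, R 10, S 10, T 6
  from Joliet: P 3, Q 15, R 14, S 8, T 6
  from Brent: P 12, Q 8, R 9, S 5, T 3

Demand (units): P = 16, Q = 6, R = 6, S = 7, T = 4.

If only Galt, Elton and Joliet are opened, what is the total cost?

Total cost: 535

Each zone is assigned to its cheapest site among the open ones.
{Galt, Elton, Joliet}: P→Galt 2·16=32, Q→Elton 6·6=36, R→Elton 4·6=24, S→Elton 8·7=56, T→Joliet 6·4=24. Service 172; fixed 363; total 535.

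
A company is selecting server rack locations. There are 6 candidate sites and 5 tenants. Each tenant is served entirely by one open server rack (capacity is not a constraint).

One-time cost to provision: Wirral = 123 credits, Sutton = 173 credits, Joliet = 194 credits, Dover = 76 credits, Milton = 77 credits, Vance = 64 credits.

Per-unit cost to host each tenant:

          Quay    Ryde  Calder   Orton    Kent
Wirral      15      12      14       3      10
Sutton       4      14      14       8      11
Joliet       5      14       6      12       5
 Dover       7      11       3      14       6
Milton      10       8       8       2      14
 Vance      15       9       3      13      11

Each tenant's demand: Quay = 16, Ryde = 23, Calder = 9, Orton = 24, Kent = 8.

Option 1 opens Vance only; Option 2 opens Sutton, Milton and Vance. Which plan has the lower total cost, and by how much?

Option 1: {Vance}: Quay→Vance 15·16=240, Ryde→Vance 9·23=207, Calder→Vance 3·9=27, Orton→Vance 13·24=312, Kent→Vance 11·8=88. Service 874; fixed 64; total 938.
Option 2: {Sutton, Milton, Vance}: Quay→Sutton 4·16=64, Ryde→Milton 8·23=184, Calder→Vance 3·9=27, Orton→Milton 2·24=48, Kent→Sutton 11·8=88. Service 411; fixed 314; total 725.
Difference: |938 − 725| = 213.

Option 2 is cheaper by 213.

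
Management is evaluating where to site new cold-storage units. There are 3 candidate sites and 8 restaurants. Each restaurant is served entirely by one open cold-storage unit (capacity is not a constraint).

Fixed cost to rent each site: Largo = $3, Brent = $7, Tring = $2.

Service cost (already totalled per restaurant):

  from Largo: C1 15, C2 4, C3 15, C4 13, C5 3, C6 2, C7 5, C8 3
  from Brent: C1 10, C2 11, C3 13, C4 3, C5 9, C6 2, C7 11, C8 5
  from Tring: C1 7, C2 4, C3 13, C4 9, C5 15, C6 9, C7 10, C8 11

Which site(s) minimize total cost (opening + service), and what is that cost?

Open Largo and Tring; minimum total cost 51.

For any fixed open set, each restaurant goes to its cheapest open site; total = fixed + service.
{Largo, Tring}: C1→Tring 7, C2→Largo 4, C3→Tring 13, C4→Tring 9, C5→Largo 3, C6→Largo 2, C7→Largo 5, C8→Largo 3. Service 46; fixed 5; total 51.
{Largo, Brent, Tring}: C1→Tring 7, C2→Largo 4, C3→Brent 13, C4→Brent 3, C5→Largo 3, C6→Largo 2, C7→Largo 5, C8→Largo 3. Service 40; fixed 12; total 52.
{Largo, Brent}: service 43 + fixed 10 = 53
{Tring}: C1→Tring 7, C2→Tring 4, C3→Tring 13, C4→Tring 9, C5→Tring 15, C6→Tring 9, C7→Tring 10, C8→Tring 11. Service 78; fixed 2; total 80.
(All 7 nonempty subsets were checked; Largo and Tring is lowest.)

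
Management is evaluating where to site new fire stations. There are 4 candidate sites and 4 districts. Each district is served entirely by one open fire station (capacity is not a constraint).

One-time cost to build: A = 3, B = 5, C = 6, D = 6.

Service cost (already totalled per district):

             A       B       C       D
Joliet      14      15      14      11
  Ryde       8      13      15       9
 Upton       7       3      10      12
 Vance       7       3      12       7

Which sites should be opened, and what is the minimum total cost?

Open A and B; minimum total cost 36.

For any fixed open set, each district goes to its cheapest open site; total = fixed + service.
{A, B}: Joliet→A 14, Ryde→A 8, Upton→B 3, Vance→B 3. Service 28; fixed 8; total 36.
{B, D}: Joliet→D 11, Ryde→D 9, Upton→B 3, Vance→B 3. Service 26; fixed 11; total 37.
{A}: Joliet→A 14, Ryde→A 8, Upton→A 7, Vance→A 7. Service 36; fixed 3; total 39.
{A, B, C, D}: Joliet→D 11, Ryde→A 8, Upton→B 3, Vance→B 3. Service 25; fixed 20; total 45.
No other subset beats 36.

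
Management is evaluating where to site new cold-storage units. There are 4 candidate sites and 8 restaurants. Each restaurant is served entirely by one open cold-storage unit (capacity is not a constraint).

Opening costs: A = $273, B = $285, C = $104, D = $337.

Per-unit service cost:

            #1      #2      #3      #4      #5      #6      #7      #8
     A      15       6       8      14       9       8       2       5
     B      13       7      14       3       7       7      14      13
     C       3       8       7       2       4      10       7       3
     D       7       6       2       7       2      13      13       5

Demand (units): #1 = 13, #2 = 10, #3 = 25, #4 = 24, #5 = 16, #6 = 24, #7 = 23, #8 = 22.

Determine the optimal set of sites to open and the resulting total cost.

Open C only; minimum total cost 977.

For any fixed open set, each restaurant goes to its cheapest open site; total = fixed + service.
{C}: #1→C 3·13=39, #2→C 8·10=80, #3→C 7·25=175, #4→C 2·24=48, #5→C 4·16=64, #6→C 10·24=240, #7→C 7·23=161, #8→C 3·22=66. Service 873; fixed 104; total 977.
{A, C}: service 690 + fixed 377 = 1067
{C, D}: service 696 + fixed 441 = 1137
{A, B, C, D}: service 509 + fixed 999 = 1508
No other subset beats 977.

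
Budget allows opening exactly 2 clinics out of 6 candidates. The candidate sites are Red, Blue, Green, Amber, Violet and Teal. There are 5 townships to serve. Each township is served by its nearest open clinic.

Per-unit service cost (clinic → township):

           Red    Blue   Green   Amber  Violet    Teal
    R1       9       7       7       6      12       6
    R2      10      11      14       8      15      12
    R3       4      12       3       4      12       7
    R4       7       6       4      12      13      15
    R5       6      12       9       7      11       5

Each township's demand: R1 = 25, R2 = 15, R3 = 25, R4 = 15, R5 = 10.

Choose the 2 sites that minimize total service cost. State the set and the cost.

Choose Green and Amber; total service cost 475.

With exactly 2 open, each township uses its cheapest among the chosen.
{Green, Amber}: R1→Amber 6·25=150, R2→Amber 8·15=120, R3→Green 3·25=75, R4→Green 4·15=60, R5→Amber 7·10=70. Service cost 475.
{Green, Teal}: service cost 515
{Red, Green}: service cost 520
Among all 15 size-2 choices, {Green, Amber} is lowest.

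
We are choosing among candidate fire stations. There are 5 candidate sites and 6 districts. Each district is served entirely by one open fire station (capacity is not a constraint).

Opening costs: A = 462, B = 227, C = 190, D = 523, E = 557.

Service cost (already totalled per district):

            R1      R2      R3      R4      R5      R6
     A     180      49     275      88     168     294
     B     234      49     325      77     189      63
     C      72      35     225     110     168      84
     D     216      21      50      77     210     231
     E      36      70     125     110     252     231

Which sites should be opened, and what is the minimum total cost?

For any fixed open set, each district goes to its cheapest open site; total = fixed + service.
{C}: R1→C 72, R2→C 35, R3→C 225, R4→C 110, R5→C 168, R6→C 84. Service 694; fixed 190; total 884.
{B, C}: service 640 + fixed 417 = 1057
{B}: service 937 + fixed 227 = 1164
{A, B, C, D, E}: service 415 + fixed 1959 = 2374
No other subset beats 884.

Open C only; minimum total cost 884.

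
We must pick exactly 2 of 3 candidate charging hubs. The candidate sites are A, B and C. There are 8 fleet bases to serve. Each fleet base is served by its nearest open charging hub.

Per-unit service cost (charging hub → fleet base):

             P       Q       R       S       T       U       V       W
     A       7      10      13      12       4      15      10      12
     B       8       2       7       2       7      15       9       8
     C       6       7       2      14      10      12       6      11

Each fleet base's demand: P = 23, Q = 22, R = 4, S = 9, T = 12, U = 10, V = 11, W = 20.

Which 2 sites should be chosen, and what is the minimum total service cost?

With exactly 2 open, each fleet base uses its cheapest among the chosen.
{B, C}: P→C 6·23=138, Q→B 2·22=44, R→C 2·4=8, S→B 2·9=18, T→B 7·12=84, U→C 12·10=120, V→C 6·11=66, W→B 8·20=160. Service cost 638.
{A, B}: service cost 708
{A, C}: service cost 862
Among all 3 size-2 choices, {B, C} is lowest.

Choose B and C; total service cost 638.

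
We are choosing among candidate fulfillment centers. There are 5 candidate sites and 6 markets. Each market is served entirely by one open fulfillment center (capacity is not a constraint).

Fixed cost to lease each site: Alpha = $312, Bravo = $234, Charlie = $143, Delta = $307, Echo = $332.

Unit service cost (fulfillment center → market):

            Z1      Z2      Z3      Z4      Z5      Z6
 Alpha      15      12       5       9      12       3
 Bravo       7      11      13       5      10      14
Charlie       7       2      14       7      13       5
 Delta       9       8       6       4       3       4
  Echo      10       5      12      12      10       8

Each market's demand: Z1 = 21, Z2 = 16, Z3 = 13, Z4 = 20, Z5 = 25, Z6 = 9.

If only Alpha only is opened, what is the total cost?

Total cost: 1391

Each market is assigned to its cheapest site among the open ones.
{Alpha}: Z1→Alpha 15·21=315, Z2→Alpha 12·16=192, Z3→Alpha 5·13=65, Z4→Alpha 9·20=180, Z5→Alpha 12·25=300, Z6→Alpha 3·9=27. Service 1079; fixed 312; total 1391.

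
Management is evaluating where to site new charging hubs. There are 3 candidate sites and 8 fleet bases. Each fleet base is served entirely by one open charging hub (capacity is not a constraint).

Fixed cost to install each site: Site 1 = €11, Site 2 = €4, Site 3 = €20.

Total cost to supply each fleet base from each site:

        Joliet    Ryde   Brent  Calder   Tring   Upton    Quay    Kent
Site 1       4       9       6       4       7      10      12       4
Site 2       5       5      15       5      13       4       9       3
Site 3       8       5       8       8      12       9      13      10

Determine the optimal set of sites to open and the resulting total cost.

For any fixed open set, each fleet base goes to its cheapest open site; total = fixed + service.
{Site 1, Site 2}: Joliet→Site 1 4, Ryde→Site 2 5, Brent→Site 1 6, Calder→Site 1 4, Tring→Site 1 7, Upton→Site 2 4, Quay→Site 2 9, Kent→Site 2 3. Service 42; fixed 15; total 57.
{Site 2}: service 59 + fixed 4 = 63
{Site 1}: Joliet→Site 1 4, Ryde→Site 1 9, Brent→Site 1 6, Calder→Site 1 4, Tring→Site 1 7, Upton→Site 1 10, Quay→Site 1 12, Kent→Site 1 4. Service 56; fixed 11; total 67.
{Site 1, Site 2, Site 3}: service 42 + fixed 35 = 77
No other subset beats 57.

Open Site 1 and Site 2; minimum total cost 57.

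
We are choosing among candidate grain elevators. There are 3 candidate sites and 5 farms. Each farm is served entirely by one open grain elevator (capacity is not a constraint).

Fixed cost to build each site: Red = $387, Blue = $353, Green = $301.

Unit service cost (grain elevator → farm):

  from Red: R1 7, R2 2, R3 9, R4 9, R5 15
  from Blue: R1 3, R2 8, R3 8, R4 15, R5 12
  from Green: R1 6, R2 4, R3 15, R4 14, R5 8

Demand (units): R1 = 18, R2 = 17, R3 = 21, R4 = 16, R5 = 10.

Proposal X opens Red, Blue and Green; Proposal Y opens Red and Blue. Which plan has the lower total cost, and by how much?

Proposal X: {Red, Blue, Green}: R1→Blue 3·18=54, R2→Red 2·17=34, R3→Blue 8·21=168, R4→Red 9·16=144, R5→Green 8·10=80. Service 480; fixed 1041; total 1521.
Proposal Y: {Red, Blue}: R1→Blue 3·18=54, R2→Red 2·17=34, R3→Blue 8·21=168, R4→Red 9·16=144, R5→Blue 12·10=120. Service 520; fixed 740; total 1260.
Difference: |1521 − 1260| = 261.

Proposal Y is cheaper by 261.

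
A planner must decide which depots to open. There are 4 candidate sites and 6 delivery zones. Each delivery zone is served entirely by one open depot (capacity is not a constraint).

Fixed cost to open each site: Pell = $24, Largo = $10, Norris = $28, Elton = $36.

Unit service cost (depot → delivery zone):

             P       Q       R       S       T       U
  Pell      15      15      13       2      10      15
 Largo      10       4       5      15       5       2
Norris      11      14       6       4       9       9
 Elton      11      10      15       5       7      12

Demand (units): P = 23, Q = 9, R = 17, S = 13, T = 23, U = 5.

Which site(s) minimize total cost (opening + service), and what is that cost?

For any fixed open set, each delivery zone goes to its cheapest open site; total = fixed + service.
{Pell, Largo}: P→Largo 10·23=230, Q→Largo 4·9=36, R→Largo 5·17=85, S→Pell 2·13=26, T→Largo 5·23=115, U→Largo 2·5=10. Service 502; fixed 34; total 536.
{Pell, Largo, Norris}: service 502 + fixed 62 = 564
{Largo, Norris}: P→Largo 10·23=230, Q→Largo 4·9=36, R→Largo 5·17=85, S→Norris 4·13=52, T→Largo 5·23=115, U→Largo 2·5=10. Service 528; fixed 38; total 566.
{Pell, Largo, Norris, Elton}: service 502 + fixed 98 = 600
No other subset beats 536.

Open Pell and Largo; minimum total cost 536.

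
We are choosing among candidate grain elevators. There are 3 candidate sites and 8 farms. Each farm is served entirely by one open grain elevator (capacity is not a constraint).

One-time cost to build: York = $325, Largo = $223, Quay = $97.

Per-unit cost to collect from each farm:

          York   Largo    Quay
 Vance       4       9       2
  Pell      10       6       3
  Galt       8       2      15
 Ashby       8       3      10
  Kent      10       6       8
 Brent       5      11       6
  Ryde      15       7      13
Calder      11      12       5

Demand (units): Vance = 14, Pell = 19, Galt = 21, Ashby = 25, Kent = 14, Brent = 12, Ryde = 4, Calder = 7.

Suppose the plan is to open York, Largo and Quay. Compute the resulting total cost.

Total cost: 1054

Each farm is assigned to its cheapest site among the open ones.
{York, Largo, Quay}: Vance→Quay 2·14=28, Pell→Quay 3·19=57, Galt→Largo 2·21=42, Ashby→Largo 3·25=75, Kent→Largo 6·14=84, Brent→York 5·12=60, Ryde→Largo 7·4=28, Calder→Quay 5·7=35. Service 409; fixed 645; total 1054.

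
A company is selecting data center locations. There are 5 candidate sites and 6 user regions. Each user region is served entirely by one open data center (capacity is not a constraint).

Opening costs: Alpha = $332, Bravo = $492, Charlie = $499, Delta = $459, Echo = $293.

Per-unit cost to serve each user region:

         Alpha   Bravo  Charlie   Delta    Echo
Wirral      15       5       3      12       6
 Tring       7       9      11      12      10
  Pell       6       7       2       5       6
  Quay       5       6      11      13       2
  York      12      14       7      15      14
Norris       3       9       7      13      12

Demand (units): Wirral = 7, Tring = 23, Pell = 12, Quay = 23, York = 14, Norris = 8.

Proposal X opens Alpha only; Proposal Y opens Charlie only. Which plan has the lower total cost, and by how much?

Proposal X: {Alpha}: Wirral→Alpha 15·7=105, Tring→Alpha 7·23=161, Pell→Alpha 6·12=72, Quay→Alpha 5·23=115, York→Alpha 12·14=168, Norris→Alpha 3·8=24. Service 645; fixed 332; total 977.
Proposal Y: {Charlie}: Wirral→Charlie 3·7=21, Tring→Charlie 11·23=253, Pell→Charlie 2·12=24, Quay→Charlie 11·23=253, York→Charlie 7·14=98, Norris→Charlie 7·8=56. Service 705; fixed 499; total 1204.
Difference: |977 − 1204| = 227.

Proposal X is cheaper by 227.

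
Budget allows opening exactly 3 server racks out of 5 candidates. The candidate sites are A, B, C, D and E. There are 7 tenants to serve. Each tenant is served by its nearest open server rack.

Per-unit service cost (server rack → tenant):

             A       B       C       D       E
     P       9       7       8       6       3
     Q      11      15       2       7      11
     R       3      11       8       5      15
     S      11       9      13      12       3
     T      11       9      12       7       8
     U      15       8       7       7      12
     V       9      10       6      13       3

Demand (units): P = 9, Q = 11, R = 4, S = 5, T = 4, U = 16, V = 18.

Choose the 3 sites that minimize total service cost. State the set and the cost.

With exactly 3 open, each tenant uses its cheapest among the chosen.
{A, C, E}: P→E 3·9=27, Q→C 2·11=22, R→A 3·4=12, S→E 3·5=15, T→E 8·4=32, U→C 7·16=112, V→E 3·18=54. Service cost 274.
{C, D, E}: service cost 278
{B, C, E}: service cost 294
Among all 10 size-3 choices, {A, C, E} is lowest.

Choose A, C and E; total service cost 274.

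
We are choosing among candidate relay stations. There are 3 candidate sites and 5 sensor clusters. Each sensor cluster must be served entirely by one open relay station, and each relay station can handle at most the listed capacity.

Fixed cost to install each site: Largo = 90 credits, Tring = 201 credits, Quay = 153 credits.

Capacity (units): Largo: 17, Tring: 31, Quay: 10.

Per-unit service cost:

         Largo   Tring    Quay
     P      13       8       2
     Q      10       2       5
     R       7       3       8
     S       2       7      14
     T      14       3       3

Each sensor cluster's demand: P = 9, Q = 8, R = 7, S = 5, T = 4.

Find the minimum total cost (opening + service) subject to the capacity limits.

Minimum total cost: 422

Open {Largo, Tring}: P→Tring 8·9=72, Q→Tring 2·8=16, R→Tring 3·7=21, S→Largo 2·5=10, T→Tring 3·4=12.
Loads: Largo carries 5/17, Tring carries 28/31. Service 131; fixed 291; total 422.
Next best feasible plan costs 450.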